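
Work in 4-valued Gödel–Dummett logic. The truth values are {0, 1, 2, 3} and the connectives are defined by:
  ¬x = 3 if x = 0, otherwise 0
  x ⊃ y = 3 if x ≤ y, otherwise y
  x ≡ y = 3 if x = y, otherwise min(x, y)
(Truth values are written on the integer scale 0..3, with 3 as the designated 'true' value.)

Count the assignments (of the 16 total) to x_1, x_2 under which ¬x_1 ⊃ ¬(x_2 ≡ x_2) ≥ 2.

x_1 = 0, x_2 = 0 ↦ 0  <
x_1 = 0, x_2 = 1 ↦ 0  <
x_1 = 0, x_2 = 2 ↦ 0  <
x_1 = 0, x_2 = 3 ↦ 0  <
x_1 = 1, x_2 = 0 ↦ 3  ≥
x_1 = 1, x_2 = 1 ↦ 3  ≥
x_1 = 1, x_2 = 2 ↦ 3  ≥
x_1 = 1, x_2 = 3 ↦ 3  ≥
x_1 = 2, x_2 = 0 ↦ 3  ≥
x_1 = 2, x_2 = 1 ↦ 3  ≥
x_1 = 2, x_2 = 2 ↦ 3  ≥
x_1 = 2, x_2 = 3 ↦ 3  ≥
x_1 = 3, x_2 = 0 ↦ 3  ≥
x_1 = 3, x_2 = 1 ↦ 3  ≥
x_1 = 3, x_2 = 2 ↦ 3  ≥
x_1 = 3, x_2 = 3 ↦ 3  ≥
So 12 of the 16 assignments meet the threshold.

12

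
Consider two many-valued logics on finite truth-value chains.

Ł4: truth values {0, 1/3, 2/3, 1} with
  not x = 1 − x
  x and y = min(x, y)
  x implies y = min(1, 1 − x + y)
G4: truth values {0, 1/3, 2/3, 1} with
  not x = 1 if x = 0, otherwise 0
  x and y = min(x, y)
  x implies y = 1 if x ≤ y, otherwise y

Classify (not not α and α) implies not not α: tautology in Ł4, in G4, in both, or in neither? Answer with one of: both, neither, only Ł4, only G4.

In Ł4: every assignment gives 1 — tautology.
In G4: every assignment gives 1 — tautology.

both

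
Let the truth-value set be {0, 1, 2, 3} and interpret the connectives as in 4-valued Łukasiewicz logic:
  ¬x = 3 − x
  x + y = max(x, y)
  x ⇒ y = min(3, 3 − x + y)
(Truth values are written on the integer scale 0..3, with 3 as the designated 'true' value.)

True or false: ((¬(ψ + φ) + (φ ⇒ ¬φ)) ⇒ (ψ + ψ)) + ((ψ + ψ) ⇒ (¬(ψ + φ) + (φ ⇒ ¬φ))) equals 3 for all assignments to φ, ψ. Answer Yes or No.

φ = 0, ψ = 0 ↦ 3
φ = 0, ψ = 1 ↦ 3
φ = 0, ψ = 2 ↦ 3
φ = 0, ψ = 3 ↦ 3
φ = 1, ψ = 0 ↦ 3
φ = 1, ψ = 1 ↦ 3
φ = 1, ψ = 2 ↦ 3
φ = 1, ψ = 3 ↦ 3
φ = 2, ψ = 0 ↦ 3
φ = 2, ψ = 1 ↦ 3
φ = 2, ψ = 2 ↦ 3
φ = 2, ψ = 3 ↦ 3
φ = 3, ψ = 0 ↦ 3
φ = 3, ψ = 1 ↦ 3
φ = 3, ψ = 2 ↦ 3
φ = 3, ψ = 3 ↦ 3
Every assignment gives a value ≥ 3.

Yes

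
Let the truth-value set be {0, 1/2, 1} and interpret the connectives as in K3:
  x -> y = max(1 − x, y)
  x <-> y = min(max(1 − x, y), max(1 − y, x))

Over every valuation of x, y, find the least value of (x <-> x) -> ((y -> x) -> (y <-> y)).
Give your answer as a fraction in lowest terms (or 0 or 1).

1/2

Take x = 0, y = 1/2:
x <-> x = 0 <-> 0 = 1
y -> x = 1/2 -> 0 = 1/2
y <-> y = 1/2 <-> 1/2 = 1/2
(y -> x) -> (y <-> y) = 1/2 -> 1/2 = 1/2
(x <-> x) -> ((y -> x) -> (y <-> y)) = 1 -> 1/2 = 1/2
No assignment yields a value below 1/2, so this is the minimum.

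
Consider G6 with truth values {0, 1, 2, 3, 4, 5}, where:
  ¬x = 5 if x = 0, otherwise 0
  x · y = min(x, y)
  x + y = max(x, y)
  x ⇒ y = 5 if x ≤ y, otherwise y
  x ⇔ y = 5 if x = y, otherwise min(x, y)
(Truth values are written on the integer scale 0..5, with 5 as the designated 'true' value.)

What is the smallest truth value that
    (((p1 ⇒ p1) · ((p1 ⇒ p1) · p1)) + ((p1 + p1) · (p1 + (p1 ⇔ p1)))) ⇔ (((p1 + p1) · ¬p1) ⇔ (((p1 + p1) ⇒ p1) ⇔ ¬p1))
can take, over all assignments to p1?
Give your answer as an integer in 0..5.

Take p1 = 1:
p1 ⇒ p1 = 1 ⇒ 1 = 5
p1 ⇒ p1 = 1 ⇒ 1 = 5
(p1 ⇒ p1) · p1 = 5 · 1 = 1
(p1 ⇒ p1) · ((p1 ⇒ p1) · p1) = 5 · 1 = 1
p1 + p1 = 1 + 1 = 1
p1 ⇔ p1 = 1 ⇔ 1 = 5
p1 + (p1 ⇔ p1) = 1 + 5 = 5
(p1 + p1) · (p1 + (p1 ⇔ p1)) = 1 · 5 = 1
((p1 ⇒ p1) · ((p1 ⇒ p1) · p1)) + ((p1 + p1) · (p1 + (p1 ⇔ p1))) = 1 + 1 = 1
p1 + p1 = 1 + 1 = 1
¬p1 = ¬1 = 0
(p1 + p1) · ¬p1 = 1 · 0 = 0
p1 + p1 = 1 + 1 = 1
(p1 + p1) ⇒ p1 = 1 ⇒ 1 = 5
¬p1 = ¬1 = 0
((p1 + p1) ⇒ p1) ⇔ ¬p1 = 5 ⇔ 0 = 0
((p1 + p1) · ¬p1) ⇔ (((p1 + p1) ⇒ p1) ⇔ ¬p1) = 0 ⇔ 0 = 5
(((p1 ⇒ p1) · ((p1 ⇒ p1) · p1)) + ((p1 + p1) · (p1 + (p1 ⇔ p1)))) ⇔ (((p1 + p1) · ¬p1) ⇔ (((p1 + p1) ⇒ p1) ⇔ ¬p1)) = 1 ⇔ 5 = 1
No assignment yields a value below 1, so this is the minimum.

1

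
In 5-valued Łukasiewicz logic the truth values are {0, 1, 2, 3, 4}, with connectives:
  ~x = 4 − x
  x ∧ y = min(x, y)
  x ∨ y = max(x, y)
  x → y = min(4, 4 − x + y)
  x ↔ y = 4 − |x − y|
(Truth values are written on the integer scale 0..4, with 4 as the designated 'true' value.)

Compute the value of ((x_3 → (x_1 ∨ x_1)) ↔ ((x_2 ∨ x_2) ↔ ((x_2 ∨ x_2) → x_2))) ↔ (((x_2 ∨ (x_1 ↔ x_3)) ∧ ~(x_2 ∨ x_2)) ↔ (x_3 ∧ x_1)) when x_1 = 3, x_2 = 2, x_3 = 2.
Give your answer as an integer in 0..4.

x_1 ∨ x_1 = 3 ∨ 3 = 3
x_3 → (x_1 ∨ x_1) = 2 → 3 = 4
x_2 ∨ x_2 = 2 ∨ 2 = 2
x_2 ∨ x_2 = 2 ∨ 2 = 2
(x_2 ∨ x_2) → x_2 = 2 → 2 = 4
(x_2 ∨ x_2) ↔ ((x_2 ∨ x_2) → x_2) = 2 ↔ 4 = 2
(x_3 → (x_1 ∨ x_1)) ↔ ((x_2 ∨ x_2) ↔ ((x_2 ∨ x_2) → x_2)) = 4 ↔ 2 = 2
x_1 ↔ x_3 = 3 ↔ 2 = 3
x_2 ∨ (x_1 ↔ x_3) = 2 ∨ 3 = 3
x_2 ∨ x_2 = 2 ∨ 2 = 2
~(x_2 ∨ x_2) = ~2 = 2
(x_2 ∨ (x_1 ↔ x_3)) ∧ ~(x_2 ∨ x_2) = 3 ∧ 2 = 2
x_3 ∧ x_1 = 2 ∧ 3 = 2
((x_2 ∨ (x_1 ↔ x_3)) ∧ ~(x_2 ∨ x_2)) ↔ (x_3 ∧ x_1) = 2 ↔ 2 = 4
((x_3 → (x_1 ∨ x_1)) ↔ ((x_2 ∨ x_2) ↔ ((x_2 ∨ x_2) → x_2))) ↔ (((x_2 ∨ (x_1 ↔ x_3)) ∧ ~(x_2 ∨ x_2)) ↔ (x_3 ∧ x_1)) = 2 ↔ 4 = 2

2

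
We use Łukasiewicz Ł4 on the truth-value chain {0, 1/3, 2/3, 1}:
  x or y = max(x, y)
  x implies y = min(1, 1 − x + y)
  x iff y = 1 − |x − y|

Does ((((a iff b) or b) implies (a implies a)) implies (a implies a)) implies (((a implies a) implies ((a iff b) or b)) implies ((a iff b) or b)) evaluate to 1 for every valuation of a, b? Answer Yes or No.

Yes

a = 0, b = 0 ↦ 1
a = 0, b = 1/3 ↦ 1
a = 0, b = 2/3 ↦ 1
a = 0, b = 1 ↦ 1
a = 1/3, b = 0 ↦ 1
a = 1/3, b = 1/3 ↦ 1
a = 1/3, b = 2/3 ↦ 1
a = 1/3, b = 1 ↦ 1
a = 2/3, b = 0 ↦ 1
a = 2/3, b = 1/3 ↦ 1
a = 2/3, b = 2/3 ↦ 1
a = 2/3, b = 1 ↦ 1
a = 1, b = 0 ↦ 1
a = 1, b = 1/3 ↦ 1
a = 1, b = 2/3 ↦ 1
a = 1, b = 1 ↦ 1
Every assignment gives a value ≥ 1.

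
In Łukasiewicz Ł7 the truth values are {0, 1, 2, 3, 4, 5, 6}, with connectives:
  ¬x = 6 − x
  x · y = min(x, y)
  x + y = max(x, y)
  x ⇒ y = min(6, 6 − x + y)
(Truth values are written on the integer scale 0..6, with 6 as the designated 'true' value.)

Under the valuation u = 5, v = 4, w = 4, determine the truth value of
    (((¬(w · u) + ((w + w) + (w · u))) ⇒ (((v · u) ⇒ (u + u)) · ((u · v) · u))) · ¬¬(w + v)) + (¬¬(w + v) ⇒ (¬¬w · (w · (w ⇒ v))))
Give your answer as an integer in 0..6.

6

w · u = 4 · 5 = 4
¬(w · u) = ¬4 = 2
w + w = 4 + 4 = 4
w · u = 4 · 5 = 4
(w + w) + (w · u) = 4 + 4 = 4
¬(w · u) + ((w + w) + (w · u)) = 2 + 4 = 4
v · u = 4 · 5 = 4
u + u = 5 + 5 = 5
(v · u) ⇒ (u + u) = 4 ⇒ 5 = 6
u · v = 5 · 4 = 4
(u · v) · u = 4 · 5 = 4
((v · u) ⇒ (u + u)) · ((u · v) · u) = 6 · 4 = 4
(¬(w · u) + ((w + w) + (w · u))) ⇒ (((v · u) ⇒ (u + u)) · ((u · v) · u)) = 4 ⇒ 4 = 6
w + v = 4 + 4 = 4
¬(w + v) = ¬4 = 2
¬¬(w + v) = ¬2 = 4
((¬(w · u) + ((w + w) + (w · u))) ⇒ (((v · u) ⇒ (u + u)) · ((u · v) · u))) · ¬¬(w + v) = 6 · 4 = 4
w + v = 4 + 4 = 4
¬(w + v) = ¬4 = 2
¬¬(w + v) = ¬2 = 4
¬w = ¬4 = 2
¬¬w = ¬2 = 4
w ⇒ v = 4 ⇒ 4 = 6
w · (w ⇒ v) = 4 · 6 = 4
¬¬w · (w · (w ⇒ v)) = 4 · 4 = 4
¬¬(w + v) ⇒ (¬¬w · (w · (w ⇒ v))) = 4 ⇒ 4 = 6
(((¬(w · u) + ((w + w) + (w · u))) ⇒ (((v · u) ⇒ (u + u)) · ((u · v) · u))) · ¬¬(w + v)) + (¬¬(w + v) ⇒ (¬¬w · (w · (w ⇒ v)))) = 4 + 6 = 6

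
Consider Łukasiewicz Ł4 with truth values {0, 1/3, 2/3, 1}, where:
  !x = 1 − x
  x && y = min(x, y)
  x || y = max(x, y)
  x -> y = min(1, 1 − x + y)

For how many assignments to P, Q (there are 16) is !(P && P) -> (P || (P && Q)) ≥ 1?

8

P = 0, Q = 0 ↦ 0  <
P = 0, Q = 1/3 ↦ 0  <
P = 0, Q = 2/3 ↦ 0  <
P = 0, Q = 1 ↦ 0  <
P = 1/3, Q = 0 ↦ 2/3  <
P = 1/3, Q = 1/3 ↦ 2/3  <
P = 1/3, Q = 2/3 ↦ 2/3  <
P = 1/3, Q = 1 ↦ 2/3  <
P = 2/3, Q = 0 ↦ 1  ≥
P = 2/3, Q = 1/3 ↦ 1  ≥
P = 2/3, Q = 2/3 ↦ 1  ≥
P = 2/3, Q = 1 ↦ 1  ≥
P = 1, Q = 0 ↦ 1  ≥
P = 1, Q = 1/3 ↦ 1  ≥
P = 1, Q = 2/3 ↦ 1  ≥
P = 1, Q = 1 ↦ 1  ≥
So 8 of the 16 assignments meet the threshold.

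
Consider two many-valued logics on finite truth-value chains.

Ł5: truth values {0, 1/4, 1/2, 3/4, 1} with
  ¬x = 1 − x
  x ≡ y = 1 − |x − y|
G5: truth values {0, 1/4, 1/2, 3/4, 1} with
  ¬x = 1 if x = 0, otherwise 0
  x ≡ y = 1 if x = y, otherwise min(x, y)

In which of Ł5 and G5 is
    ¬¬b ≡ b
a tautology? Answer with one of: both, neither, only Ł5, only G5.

In Ł5: every assignment gives 1 — tautology.
In G5: at b = 1/4 the value is 1/4 — not a tautology.

only Ł5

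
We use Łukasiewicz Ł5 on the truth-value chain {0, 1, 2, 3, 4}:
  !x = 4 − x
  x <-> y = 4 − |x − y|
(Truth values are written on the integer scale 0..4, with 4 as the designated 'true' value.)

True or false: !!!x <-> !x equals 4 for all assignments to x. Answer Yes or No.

Yes

x = 0 ↦ 4
x = 1 ↦ 4
x = 2 ↦ 4
x = 3 ↦ 4
x = 4 ↦ 4
Every assignment gives a value ≥ 4.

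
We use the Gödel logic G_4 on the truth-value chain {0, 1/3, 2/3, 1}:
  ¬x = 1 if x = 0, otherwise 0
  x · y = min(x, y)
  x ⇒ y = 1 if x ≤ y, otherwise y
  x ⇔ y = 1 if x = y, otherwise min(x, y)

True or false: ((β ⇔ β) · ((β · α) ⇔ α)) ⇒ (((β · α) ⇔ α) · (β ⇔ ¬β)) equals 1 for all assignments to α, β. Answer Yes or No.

No

Counterexample: take α = 0, β = 0.
β ⇔ β = 0 ⇔ 0 = 1
β · α = 0 · 0 = 0
(β · α) ⇔ α = 0 ⇔ 0 = 1
(β ⇔ β) · ((β · α) ⇔ α) = 1 · 1 = 1
β · α = 0 · 0 = 0
(β · α) ⇔ α = 0 ⇔ 0 = 1
¬β = ¬0 = 1
β ⇔ ¬β = 0 ⇔ 1 = 0
((β · α) ⇔ α) · (β ⇔ ¬β) = 1 · 0 = 0
((β ⇔ β) · ((β · α) ⇔ α)) ⇒ (((β · α) ⇔ α) · (β ⇔ ¬β)) = 1 ⇒ 0 = 0
This gives 0 ≠ 1.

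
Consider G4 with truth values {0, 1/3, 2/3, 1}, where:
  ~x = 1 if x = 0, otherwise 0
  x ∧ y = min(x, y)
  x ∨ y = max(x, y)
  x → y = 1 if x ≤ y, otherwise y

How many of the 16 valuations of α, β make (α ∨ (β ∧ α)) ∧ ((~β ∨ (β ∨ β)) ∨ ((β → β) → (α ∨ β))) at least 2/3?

α = 0, β = 0 ↦ 0  <
α = 0, β = 1/3 ↦ 0  <
α = 0, β = 2/3 ↦ 0  <
α = 0, β = 1 ↦ 0  <
α = 1/3, β = 0 ↦ 1/3  <
α = 1/3, β = 1/3 ↦ 1/3  <
α = 1/3, β = 2/3 ↦ 1/3  <
α = 1/3, β = 1 ↦ 1/3  <
α = 2/3, β = 0 ↦ 2/3  ≥
α = 2/3, β = 1/3 ↦ 2/3  ≥
α = 2/3, β = 2/3 ↦ 2/3  ≥
α = 2/3, β = 1 ↦ 2/3  ≥
α = 1, β = 0 ↦ 1  ≥
α = 1, β = 1/3 ↦ 1  ≥
α = 1, β = 2/3 ↦ 1  ≥
α = 1, β = 1 ↦ 1  ≥
So 8 of the 16 assignments meet the threshold.

8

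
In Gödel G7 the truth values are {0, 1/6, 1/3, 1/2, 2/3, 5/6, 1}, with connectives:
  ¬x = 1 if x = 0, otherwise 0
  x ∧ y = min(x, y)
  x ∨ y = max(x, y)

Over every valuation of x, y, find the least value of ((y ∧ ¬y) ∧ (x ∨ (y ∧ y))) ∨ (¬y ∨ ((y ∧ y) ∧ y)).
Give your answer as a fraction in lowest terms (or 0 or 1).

Take x = 0, y = 1/6:
¬y = ¬1/6 = 0
y ∧ ¬y = 1/6 ∧ 0 = 0
y ∧ y = 1/6 ∧ 1/6 = 1/6
x ∨ (y ∧ y) = 0 ∨ 1/6 = 1/6
(y ∧ ¬y) ∧ (x ∨ (y ∧ y)) = 0 ∧ 1/6 = 0
¬y = ¬1/6 = 0
y ∧ y = 1/6 ∧ 1/6 = 1/6
(y ∧ y) ∧ y = 1/6 ∧ 1/6 = 1/6
¬y ∨ ((y ∧ y) ∧ y) = 0 ∨ 1/6 = 1/6
((y ∧ ¬y) ∧ (x ∨ (y ∧ y))) ∨ (¬y ∨ ((y ∧ y) ∧ y)) = 0 ∨ 1/6 = 1/6
No assignment yields a value below 1/6, so this is the minimum.

1/6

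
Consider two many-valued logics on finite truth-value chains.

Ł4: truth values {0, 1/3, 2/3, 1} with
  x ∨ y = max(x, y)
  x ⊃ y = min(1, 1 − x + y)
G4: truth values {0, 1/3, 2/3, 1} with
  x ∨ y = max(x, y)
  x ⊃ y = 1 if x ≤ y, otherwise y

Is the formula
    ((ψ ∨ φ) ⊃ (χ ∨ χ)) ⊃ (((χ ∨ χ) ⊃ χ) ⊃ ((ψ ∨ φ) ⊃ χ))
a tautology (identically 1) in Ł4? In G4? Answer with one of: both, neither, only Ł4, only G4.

both

In Ł4: every assignment gives 1 — tautology.
In G4: every assignment gives 1 — tautology.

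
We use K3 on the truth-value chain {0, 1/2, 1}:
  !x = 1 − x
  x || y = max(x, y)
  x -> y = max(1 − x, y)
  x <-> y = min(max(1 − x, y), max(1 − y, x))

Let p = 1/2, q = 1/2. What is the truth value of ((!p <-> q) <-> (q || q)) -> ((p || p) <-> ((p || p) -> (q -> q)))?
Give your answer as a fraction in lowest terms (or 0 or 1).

!p = !1/2 = 1/2
!p <-> q = 1/2 <-> 1/2 = 1/2
q || q = 1/2 || 1/2 = 1/2
(!p <-> q) <-> (q || q) = 1/2 <-> 1/2 = 1/2
p || p = 1/2 || 1/2 = 1/2
p || p = 1/2 || 1/2 = 1/2
q -> q = 1/2 -> 1/2 = 1/2
(p || p) -> (q -> q) = 1/2 -> 1/2 = 1/2
(p || p) <-> ((p || p) -> (q -> q)) = 1/2 <-> 1/2 = 1/2
((!p <-> q) <-> (q || q)) -> ((p || p) <-> ((p || p) -> (q -> q))) = 1/2 -> 1/2 = 1/2

1/2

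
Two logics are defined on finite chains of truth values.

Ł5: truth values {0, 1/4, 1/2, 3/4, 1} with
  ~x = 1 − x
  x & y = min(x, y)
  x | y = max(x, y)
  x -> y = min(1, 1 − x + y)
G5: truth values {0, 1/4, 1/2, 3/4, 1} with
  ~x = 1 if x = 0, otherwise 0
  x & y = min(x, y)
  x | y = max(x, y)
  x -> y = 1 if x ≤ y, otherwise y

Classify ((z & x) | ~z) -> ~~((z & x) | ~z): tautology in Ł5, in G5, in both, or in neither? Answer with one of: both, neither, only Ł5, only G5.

both

In Ł5: every assignment gives 1 — tautology.
In G5: every assignment gives 1 — tautology.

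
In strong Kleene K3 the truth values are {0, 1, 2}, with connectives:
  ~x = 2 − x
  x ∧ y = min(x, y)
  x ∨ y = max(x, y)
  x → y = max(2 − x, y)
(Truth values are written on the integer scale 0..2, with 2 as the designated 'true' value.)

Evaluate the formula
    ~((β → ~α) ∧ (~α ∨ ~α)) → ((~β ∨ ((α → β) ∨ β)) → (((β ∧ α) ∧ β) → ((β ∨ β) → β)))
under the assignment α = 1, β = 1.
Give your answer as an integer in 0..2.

1

~α = ~1 = 1
β → ~α = 1 → 1 = 1
~α = ~1 = 1
~α = ~1 = 1
~α ∨ ~α = 1 ∨ 1 = 1
(β → ~α) ∧ (~α ∨ ~α) = 1 ∧ 1 = 1
~((β → ~α) ∧ (~α ∨ ~α)) = ~1 = 1
~β = ~1 = 1
α → β = 1 → 1 = 1
(α → β) ∨ β = 1 ∨ 1 = 1
~β ∨ ((α → β) ∨ β) = 1 ∨ 1 = 1
β ∧ α = 1 ∧ 1 = 1
(β ∧ α) ∧ β = 1 ∧ 1 = 1
β ∨ β = 1 ∨ 1 = 1
(β ∨ β) → β = 1 → 1 = 1
((β ∧ α) ∧ β) → ((β ∨ β) → β) = 1 → 1 = 1
(~β ∨ ((α → β) ∨ β)) → (((β ∧ α) ∧ β) → ((β ∨ β) → β)) = 1 → 1 = 1
~((β → ~α) ∧ (~α ∨ ~α)) → ((~β ∨ ((α → β) ∨ β)) → (((β ∧ α) ∧ β) → ((β ∨ β) → β))) = 1 → 1 = 1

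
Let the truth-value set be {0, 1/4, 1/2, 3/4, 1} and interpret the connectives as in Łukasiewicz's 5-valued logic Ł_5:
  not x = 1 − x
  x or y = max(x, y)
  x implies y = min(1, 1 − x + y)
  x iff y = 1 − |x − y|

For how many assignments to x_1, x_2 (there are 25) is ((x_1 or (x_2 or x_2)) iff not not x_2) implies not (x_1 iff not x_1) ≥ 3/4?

value 1: 12 assignments (counts)
value 3/4: 2 assignments (counts)
value 1/2: 7 assignments
value 1/4: 1 assignment
value 0: 3 assignments
So 14 of the 25 assignments meet the threshold.

14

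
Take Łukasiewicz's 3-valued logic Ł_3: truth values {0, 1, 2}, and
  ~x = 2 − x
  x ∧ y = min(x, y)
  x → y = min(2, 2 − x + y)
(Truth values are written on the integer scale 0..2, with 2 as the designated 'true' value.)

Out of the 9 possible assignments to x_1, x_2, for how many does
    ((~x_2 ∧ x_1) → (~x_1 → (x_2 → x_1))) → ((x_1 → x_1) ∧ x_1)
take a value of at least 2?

3

x_1 = 0, x_2 = 0 ↦ 0  <
x_1 = 0, x_2 = 1 ↦ 0  <
x_1 = 0, x_2 = 2 ↦ 0  <
x_1 = 1, x_2 = 0 ↦ 1  <
x_1 = 1, x_2 = 1 ↦ 1  <
x_1 = 1, x_2 = 2 ↦ 1  <
x_1 = 2, x_2 = 0 ↦ 2  ≥
x_1 = 2, x_2 = 1 ↦ 2  ≥
x_1 = 2, x_2 = 2 ↦ 2  ≥
So 3 of the 9 assignments meet the threshold.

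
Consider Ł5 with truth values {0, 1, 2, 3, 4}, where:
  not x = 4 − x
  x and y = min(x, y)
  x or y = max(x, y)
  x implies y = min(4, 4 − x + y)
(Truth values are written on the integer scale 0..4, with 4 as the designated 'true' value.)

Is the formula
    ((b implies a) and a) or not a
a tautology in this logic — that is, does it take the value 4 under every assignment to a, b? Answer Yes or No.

Counterexample: take a = 1, b = 0.
b implies a = 0 implies 1 = 4
(b implies a) and a = 4 and 1 = 1
not a = not 1 = 3
((b implies a) and a) or not a = 1 or 3 = 3
This gives 3 ≠ 4.

No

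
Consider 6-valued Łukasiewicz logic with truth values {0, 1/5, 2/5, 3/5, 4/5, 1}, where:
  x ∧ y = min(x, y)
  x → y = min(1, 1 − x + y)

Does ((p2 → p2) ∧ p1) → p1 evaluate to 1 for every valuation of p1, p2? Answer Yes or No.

At p1 = 3/5, p2 = 3/5, for instance:
p2 → p2 = 3/5 → 3/5 = 1
(p2 → p2) ∧ p1 = 1 ∧ 3/5 = 3/5
((p2 → p2) ∧ p1) → p1 = 3/5 → 3/5 = 1
and checking the remaining 35 assignments likewise gives ≥ 1 in every case.

Yes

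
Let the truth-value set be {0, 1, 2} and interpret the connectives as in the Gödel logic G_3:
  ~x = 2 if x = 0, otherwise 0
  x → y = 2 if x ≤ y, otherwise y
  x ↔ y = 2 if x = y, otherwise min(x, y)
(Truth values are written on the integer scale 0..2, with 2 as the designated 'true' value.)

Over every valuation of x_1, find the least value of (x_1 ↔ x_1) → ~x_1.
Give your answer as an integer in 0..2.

0

Take x_1 = 1:
x_1 ↔ x_1 = 1 ↔ 1 = 2
~x_1 = ~1 = 0
(x_1 ↔ x_1) → ~x_1 = 2 → 0 = 0
No assignment yields a value below 0, so this is the minimum.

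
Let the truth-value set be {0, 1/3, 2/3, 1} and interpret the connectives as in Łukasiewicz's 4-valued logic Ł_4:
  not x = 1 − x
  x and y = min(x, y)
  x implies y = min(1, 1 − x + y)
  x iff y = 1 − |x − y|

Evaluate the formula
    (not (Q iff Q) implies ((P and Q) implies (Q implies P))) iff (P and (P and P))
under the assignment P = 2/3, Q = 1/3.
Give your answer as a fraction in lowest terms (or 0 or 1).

2/3

Q iff Q = 1/3 iff 1/3 = 1
not (Q iff Q) = not 1 = 0
P and Q = 2/3 and 1/3 = 1/3
Q implies P = 1/3 implies 2/3 = 1
(P and Q) implies (Q implies P) = 1/3 implies 1 = 1
not (Q iff Q) implies ((P and Q) implies (Q implies P)) = 0 implies 1 = 1
P and P = 2/3 and 2/3 = 2/3
P and (P and P) = 2/3 and 2/3 = 2/3
(not (Q iff Q) implies ((P and Q) implies (Q implies P))) iff (P and (P and P)) = 1 iff 2/3 = 2/3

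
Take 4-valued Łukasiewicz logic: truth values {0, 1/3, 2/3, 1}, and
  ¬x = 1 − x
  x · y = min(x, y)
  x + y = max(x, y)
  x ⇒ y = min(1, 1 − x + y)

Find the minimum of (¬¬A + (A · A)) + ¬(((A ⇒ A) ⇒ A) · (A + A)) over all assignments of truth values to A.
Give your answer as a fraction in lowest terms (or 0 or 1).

2/3

Take A = 1/3:
¬A = ¬1/3 = 2/3
¬¬A = ¬2/3 = 1/3
A · A = 1/3 · 1/3 = 1/3
¬¬A + (A · A) = 1/3 + 1/3 = 1/3
A ⇒ A = 1/3 ⇒ 1/3 = 1
(A ⇒ A) ⇒ A = 1 ⇒ 1/3 = 1/3
A + A = 1/3 + 1/3 = 1/3
((A ⇒ A) ⇒ A) · (A + A) = 1/3 · 1/3 = 1/3
¬(((A ⇒ A) ⇒ A) · (A + A)) = ¬1/3 = 2/3
(¬¬A + (A · A)) + ¬(((A ⇒ A) ⇒ A) · (A + A)) = 1/3 + 2/3 = 2/3
No assignment yields a value below 2/3, so this is the minimum.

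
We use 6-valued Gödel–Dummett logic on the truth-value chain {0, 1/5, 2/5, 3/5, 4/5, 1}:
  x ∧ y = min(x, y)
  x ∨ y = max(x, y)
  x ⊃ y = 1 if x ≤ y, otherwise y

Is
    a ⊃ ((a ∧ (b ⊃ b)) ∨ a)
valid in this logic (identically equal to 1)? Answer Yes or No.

Yes

At a = 1, b = 1/5, for instance:
b ⊃ b = 1/5 ⊃ 1/5 = 1
a ∧ (b ⊃ b) = 1 ∧ 1 = 1
(a ∧ (b ⊃ b)) ∨ a = 1 ∨ 1 = 1
a ⊃ ((a ∧ (b ⊃ b)) ∨ a) = 1 ⊃ 1 = 1
and checking the remaining 35 assignments likewise gives ≥ 1 in every case.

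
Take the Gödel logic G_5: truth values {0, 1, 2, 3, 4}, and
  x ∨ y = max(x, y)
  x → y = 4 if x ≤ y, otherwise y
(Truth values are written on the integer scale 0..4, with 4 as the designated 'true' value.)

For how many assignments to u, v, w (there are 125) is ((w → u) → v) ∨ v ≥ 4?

55

value 4: 55 assignments (counts)
value 3: 15 assignments
value 2: 16 assignments
value 1: 18 assignments
value 0: 21 assignments
So 55 of the 125 assignments meet the threshold.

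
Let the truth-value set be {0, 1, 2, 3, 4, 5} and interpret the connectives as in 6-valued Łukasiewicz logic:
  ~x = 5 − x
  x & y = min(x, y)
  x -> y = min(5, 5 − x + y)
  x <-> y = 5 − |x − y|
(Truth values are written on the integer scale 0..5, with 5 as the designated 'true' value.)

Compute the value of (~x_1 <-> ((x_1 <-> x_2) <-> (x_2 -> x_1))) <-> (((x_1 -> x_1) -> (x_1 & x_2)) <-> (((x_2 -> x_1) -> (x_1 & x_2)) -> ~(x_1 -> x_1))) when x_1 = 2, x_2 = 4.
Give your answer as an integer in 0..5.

~x_1 = ~2 = 3
x_1 <-> x_2 = 2 <-> 4 = 3
x_2 -> x_1 = 4 -> 2 = 3
(x_1 <-> x_2) <-> (x_2 -> x_1) = 3 <-> 3 = 5
~x_1 <-> ((x_1 <-> x_2) <-> (x_2 -> x_1)) = 3 <-> 5 = 3
x_1 -> x_1 = 2 -> 2 = 5
x_1 & x_2 = 2 & 4 = 2
(x_1 -> x_1) -> (x_1 & x_2) = 5 -> 2 = 2
x_2 -> x_1 = 4 -> 2 = 3
x_1 & x_2 = 2 & 4 = 2
(x_2 -> x_1) -> (x_1 & x_2) = 3 -> 2 = 4
x_1 -> x_1 = 2 -> 2 = 5
~(x_1 -> x_1) = ~5 = 0
((x_2 -> x_1) -> (x_1 & x_2)) -> ~(x_1 -> x_1) = 4 -> 0 = 1
((x_1 -> x_1) -> (x_1 & x_2)) <-> (((x_2 -> x_1) -> (x_1 & x_2)) -> ~(x_1 -> x_1)) = 2 <-> 1 = 4
(~x_1 <-> ((x_1 <-> x_2) <-> (x_2 -> x_1))) <-> (((x_1 -> x_1) -> (x_1 & x_2)) <-> (((x_2 -> x_1) -> (x_1 & x_2)) -> ~(x_1 -> x_1))) = 3 <-> 4 = 4

4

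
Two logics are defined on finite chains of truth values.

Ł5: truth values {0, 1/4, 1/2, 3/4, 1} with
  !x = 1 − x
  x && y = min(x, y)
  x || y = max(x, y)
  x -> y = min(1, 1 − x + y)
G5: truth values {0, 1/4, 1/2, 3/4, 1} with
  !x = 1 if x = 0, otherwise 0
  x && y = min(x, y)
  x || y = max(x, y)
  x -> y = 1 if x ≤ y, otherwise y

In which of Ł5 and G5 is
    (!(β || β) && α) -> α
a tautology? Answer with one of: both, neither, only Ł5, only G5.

In Ł5: every assignment gives 1 — tautology.
In G5: every assignment gives 1 — tautology.

both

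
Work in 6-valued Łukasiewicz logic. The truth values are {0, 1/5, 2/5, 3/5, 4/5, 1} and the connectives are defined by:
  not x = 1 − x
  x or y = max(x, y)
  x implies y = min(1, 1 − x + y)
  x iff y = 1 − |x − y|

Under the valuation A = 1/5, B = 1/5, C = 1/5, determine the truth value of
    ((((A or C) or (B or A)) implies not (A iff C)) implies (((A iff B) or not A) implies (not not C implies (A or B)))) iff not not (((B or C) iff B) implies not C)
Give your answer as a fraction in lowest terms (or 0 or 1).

A or C = 1/5 or 1/5 = 1/5
B or A = 1/5 or 1/5 = 1/5
(A or C) or (B or A) = 1/5 or 1/5 = 1/5
A iff C = 1/5 iff 1/5 = 1
not (A iff C) = not 1 = 0
((A or C) or (B or A)) implies not (A iff C) = 1/5 implies 0 = 4/5
A iff B = 1/5 iff 1/5 = 1
not A = not 1/5 = 4/5
(A iff B) or not A = 1 or 4/5 = 1
not C = not 1/5 = 4/5
not not C = not 4/5 = 1/5
A or B = 1/5 or 1/5 = 1/5
not not C implies (A or B) = 1/5 implies 1/5 = 1
((A iff B) or not A) implies (not not C implies (A or B)) = 1 implies 1 = 1
(((A or C) or (B or A)) implies not (A iff C)) implies (((A iff B) or not A) implies (not not C implies (A or B))) = 4/5 implies 1 = 1
B or C = 1/5 or 1/5 = 1/5
(B or C) iff B = 1/5 iff 1/5 = 1
not C = not 1/5 = 4/5
((B or C) iff B) implies not C = 1 implies 4/5 = 4/5
not (((B or C) iff B) implies not C) = not 4/5 = 1/5
not not (((B or C) iff B) implies not C) = not 1/5 = 4/5
((((A or C) or (B or A)) implies not (A iff C)) implies (((A iff B) or not A) implies (not not C implies (A or B)))) iff not not (((B or C) iff B) implies not C) = 1 iff 4/5 = 4/5

4/5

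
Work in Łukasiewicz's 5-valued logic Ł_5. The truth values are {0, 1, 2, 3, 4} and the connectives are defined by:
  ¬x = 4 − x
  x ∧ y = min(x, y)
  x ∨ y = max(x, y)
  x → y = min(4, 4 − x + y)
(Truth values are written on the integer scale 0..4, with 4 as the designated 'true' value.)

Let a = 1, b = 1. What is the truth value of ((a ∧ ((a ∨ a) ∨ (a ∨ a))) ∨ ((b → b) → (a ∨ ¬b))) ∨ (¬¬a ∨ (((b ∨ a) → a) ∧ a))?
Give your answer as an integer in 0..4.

a ∨ a = 1 ∨ 1 = 1
a ∨ a = 1 ∨ 1 = 1
(a ∨ a) ∨ (a ∨ a) = 1 ∨ 1 = 1
a ∧ ((a ∨ a) ∨ (a ∨ a)) = 1 ∧ 1 = 1
b → b = 1 → 1 = 4
¬b = ¬1 = 3
a ∨ ¬b = 1 ∨ 3 = 3
(b → b) → (a ∨ ¬b) = 4 → 3 = 3
(a ∧ ((a ∨ a) ∨ (a ∨ a))) ∨ ((b → b) → (a ∨ ¬b)) = 1 ∨ 3 = 3
¬a = ¬1 = 3
¬¬a = ¬3 = 1
b ∨ a = 1 ∨ 1 = 1
(b ∨ a) → a = 1 → 1 = 4
((b ∨ a) → a) ∧ a = 4 ∧ 1 = 1
¬¬a ∨ (((b ∨ a) → a) ∧ a) = 1 ∨ 1 = 1
((a ∧ ((a ∨ a) ∨ (a ∨ a))) ∨ ((b → b) → (a ∨ ¬b))) ∨ (¬¬a ∨ (((b ∨ a) → a) ∧ a)) = 3 ∨ 1 = 3

3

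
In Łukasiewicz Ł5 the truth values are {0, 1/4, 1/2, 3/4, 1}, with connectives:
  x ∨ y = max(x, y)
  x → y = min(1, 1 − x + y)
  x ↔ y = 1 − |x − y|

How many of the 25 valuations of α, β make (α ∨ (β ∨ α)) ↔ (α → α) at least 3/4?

value 1: 9 assignments (counts)
value 3/4: 7 assignments (counts)
value 1/2: 5 assignments
value 1/4: 3 assignments
value 0: 1 assignment
So 16 of the 25 assignments meet the threshold.

16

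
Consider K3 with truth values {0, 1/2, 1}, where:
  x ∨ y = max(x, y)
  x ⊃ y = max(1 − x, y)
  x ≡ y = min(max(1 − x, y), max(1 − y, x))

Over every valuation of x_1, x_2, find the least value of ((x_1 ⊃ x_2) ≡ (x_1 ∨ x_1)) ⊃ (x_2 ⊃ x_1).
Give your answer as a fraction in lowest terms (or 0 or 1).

Take x_1 = 1/2, x_2 = 1/2:
x_1 ⊃ x_2 = 1/2 ⊃ 1/2 = 1/2
x_1 ∨ x_1 = 1/2 ∨ 1/2 = 1/2
(x_1 ⊃ x_2) ≡ (x_1 ∨ x_1) = 1/2 ≡ 1/2 = 1/2
x_2 ⊃ x_1 = 1/2 ⊃ 1/2 = 1/2
((x_1 ⊃ x_2) ≡ (x_1 ∨ x_1)) ⊃ (x_2 ⊃ x_1) = 1/2 ⊃ 1/2 = 1/2
No assignment yields a value below 1/2, so this is the minimum.

1/2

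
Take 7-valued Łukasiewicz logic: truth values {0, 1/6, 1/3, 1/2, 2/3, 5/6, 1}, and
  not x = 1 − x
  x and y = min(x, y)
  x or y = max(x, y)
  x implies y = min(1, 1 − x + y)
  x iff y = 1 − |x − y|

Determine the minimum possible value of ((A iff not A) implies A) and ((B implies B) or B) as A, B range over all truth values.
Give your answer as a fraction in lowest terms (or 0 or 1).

1/2

Take A = 1/2, B = 0:
not A = not 1/2 = 1/2
A iff not A = 1/2 iff 1/2 = 1
(A iff not A) implies A = 1 implies 1/2 = 1/2
B implies B = 0 implies 0 = 1
(B implies B) or B = 1 or 0 = 1
((A iff not A) implies A) and ((B implies B) or B) = 1/2 and 1 = 1/2
No assignment yields a value below 1/2, so this is the minimum.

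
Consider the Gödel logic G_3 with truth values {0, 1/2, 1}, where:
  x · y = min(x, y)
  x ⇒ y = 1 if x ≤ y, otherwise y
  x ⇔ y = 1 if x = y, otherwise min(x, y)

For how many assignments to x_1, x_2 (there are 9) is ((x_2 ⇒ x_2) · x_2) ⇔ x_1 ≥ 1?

3

x_1 = 0, x_2 = 0 ↦ 1  ≥
x_1 = 0, x_2 = 1/2 ↦ 0  <
x_1 = 0, x_2 = 1 ↦ 0  <
x_1 = 1/2, x_2 = 0 ↦ 0  <
x_1 = 1/2, x_2 = 1/2 ↦ 1  ≥
x_1 = 1/2, x_2 = 1 ↦ 1/2  <
x_1 = 1, x_2 = 0 ↦ 0  <
x_1 = 1, x_2 = 1/2 ↦ 1/2  <
x_1 = 1, x_2 = 1 ↦ 1  ≥
So 3 of the 9 assignments meet the threshold.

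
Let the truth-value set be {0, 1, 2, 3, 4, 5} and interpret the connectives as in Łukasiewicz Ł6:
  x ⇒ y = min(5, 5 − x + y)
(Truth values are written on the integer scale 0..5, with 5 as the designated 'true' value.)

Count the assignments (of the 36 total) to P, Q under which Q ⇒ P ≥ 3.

30

value 5: 21 assignments (counts)
value 4: 5 assignments (counts)
value 3: 4 assignments (counts)
value 2: 3 assignments
value 1: 2 assignments
value 0: 1 assignment
So 30 of the 36 assignments meet the threshold.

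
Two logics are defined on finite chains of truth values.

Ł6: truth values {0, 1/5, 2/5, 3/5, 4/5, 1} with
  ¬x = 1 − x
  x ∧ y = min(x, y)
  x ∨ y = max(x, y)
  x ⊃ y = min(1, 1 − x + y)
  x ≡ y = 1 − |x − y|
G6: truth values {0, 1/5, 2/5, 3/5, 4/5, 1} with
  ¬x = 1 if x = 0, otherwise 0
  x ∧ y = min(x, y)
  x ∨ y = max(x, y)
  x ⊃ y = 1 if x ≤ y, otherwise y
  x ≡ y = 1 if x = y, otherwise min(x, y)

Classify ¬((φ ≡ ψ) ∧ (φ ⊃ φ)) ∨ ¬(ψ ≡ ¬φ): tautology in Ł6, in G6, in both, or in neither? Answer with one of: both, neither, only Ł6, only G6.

In Ł6: at φ = 0, ψ = 1/5 the value is 4/5 — not a tautology.
In G6: every assignment gives 1 — tautology.

only G6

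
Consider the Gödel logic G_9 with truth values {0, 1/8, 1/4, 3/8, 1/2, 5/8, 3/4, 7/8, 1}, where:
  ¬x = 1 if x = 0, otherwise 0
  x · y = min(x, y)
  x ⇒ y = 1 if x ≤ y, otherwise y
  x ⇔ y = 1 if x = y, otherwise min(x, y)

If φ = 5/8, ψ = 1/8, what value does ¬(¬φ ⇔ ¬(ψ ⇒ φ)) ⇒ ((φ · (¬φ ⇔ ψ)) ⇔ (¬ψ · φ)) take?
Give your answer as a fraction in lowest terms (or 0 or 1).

¬φ = ¬5/8 = 0
ψ ⇒ φ = 1/8 ⇒ 5/8 = 1
¬(ψ ⇒ φ) = ¬1 = 0
¬φ ⇔ ¬(ψ ⇒ φ) = 0 ⇔ 0 = 1
¬(¬φ ⇔ ¬(ψ ⇒ φ)) = ¬1 = 0
¬φ = ¬5/8 = 0
¬φ ⇔ ψ = 0 ⇔ 1/8 = 0
φ · (¬φ ⇔ ψ) = 5/8 · 0 = 0
¬ψ = ¬1/8 = 0
¬ψ · φ = 0 · 5/8 = 0
(φ · (¬φ ⇔ ψ)) ⇔ (¬ψ · φ) = 0 ⇔ 0 = 1
¬(¬φ ⇔ ¬(ψ ⇒ φ)) ⇒ ((φ · (¬φ ⇔ ψ)) ⇔ (¬ψ · φ)) = 0 ⇒ 1 = 1

1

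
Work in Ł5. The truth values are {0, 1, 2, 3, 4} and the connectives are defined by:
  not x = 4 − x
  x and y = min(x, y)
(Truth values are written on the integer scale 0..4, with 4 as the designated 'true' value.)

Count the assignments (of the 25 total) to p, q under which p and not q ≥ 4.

1

value 4: 1 assignment (counts)
value 3: 3 assignments
value 2: 5 assignments
value 1: 7 assignments
value 0: 9 assignments
So 1 of the 25 assignments meets the threshold.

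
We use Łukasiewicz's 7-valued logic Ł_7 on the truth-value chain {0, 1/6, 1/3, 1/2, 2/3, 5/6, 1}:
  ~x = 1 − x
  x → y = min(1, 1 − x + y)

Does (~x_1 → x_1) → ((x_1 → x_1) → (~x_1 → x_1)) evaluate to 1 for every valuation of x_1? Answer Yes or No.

x_1 = 0 ↦ 1
x_1 = 1/6 ↦ 1
x_1 = 1/3 ↦ 1
x_1 = 1/2 ↦ 1
x_1 = 2/3 ↦ 1
x_1 = 5/6 ↦ 1
x_1 = 1 ↦ 1
Every assignment gives a value ≥ 1.

Yes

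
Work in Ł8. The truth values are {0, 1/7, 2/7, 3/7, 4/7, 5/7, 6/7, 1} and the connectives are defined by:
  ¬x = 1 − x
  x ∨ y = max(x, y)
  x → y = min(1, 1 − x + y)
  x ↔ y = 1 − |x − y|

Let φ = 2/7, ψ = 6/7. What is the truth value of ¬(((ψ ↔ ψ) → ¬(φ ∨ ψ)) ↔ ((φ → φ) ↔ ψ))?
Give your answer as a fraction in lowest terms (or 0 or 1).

ψ ↔ ψ = 6/7 ↔ 6/7 = 1
φ ∨ ψ = 2/7 ∨ 6/7 = 6/7
¬(φ ∨ ψ) = ¬6/7 = 1/7
(ψ ↔ ψ) → ¬(φ ∨ ψ) = 1 → 1/7 = 1/7
φ → φ = 2/7 → 2/7 = 1
(φ → φ) ↔ ψ = 1 ↔ 6/7 = 6/7
((ψ ↔ ψ) → ¬(φ ∨ ψ)) ↔ ((φ → φ) ↔ ψ) = 1/7 ↔ 6/7 = 2/7
¬(((ψ ↔ ψ) → ¬(φ ∨ ψ)) ↔ ((φ → φ) ↔ ψ)) = ¬2/7 = 5/7

5/7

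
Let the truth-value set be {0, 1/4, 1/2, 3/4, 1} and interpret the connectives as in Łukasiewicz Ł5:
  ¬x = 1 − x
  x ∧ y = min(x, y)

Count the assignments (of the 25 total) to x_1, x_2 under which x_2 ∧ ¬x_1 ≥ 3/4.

4

value 1: 1 assignment (counts)
value 3/4: 3 assignments (counts)
value 1/2: 5 assignments
value 1/4: 7 assignments
value 0: 9 assignments
So 4 of the 25 assignments meet the threshold.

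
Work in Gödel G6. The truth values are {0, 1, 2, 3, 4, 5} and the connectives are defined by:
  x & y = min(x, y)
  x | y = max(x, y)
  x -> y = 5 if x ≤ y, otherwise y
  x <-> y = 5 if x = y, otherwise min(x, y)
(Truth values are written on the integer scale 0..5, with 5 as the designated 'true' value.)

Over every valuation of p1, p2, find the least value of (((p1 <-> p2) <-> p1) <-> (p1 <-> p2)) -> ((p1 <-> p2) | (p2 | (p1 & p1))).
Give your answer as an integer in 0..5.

1

Take p1 = 1, p2 = 0:
p1 <-> p2 = 1 <-> 0 = 0
(p1 <-> p2) <-> p1 = 0 <-> 1 = 0
p1 <-> p2 = 1 <-> 0 = 0
((p1 <-> p2) <-> p1) <-> (p1 <-> p2) = 0 <-> 0 = 5
p1 <-> p2 = 1 <-> 0 = 0
p1 & p1 = 1 & 1 = 1
p2 | (p1 & p1) = 0 | 1 = 1
(p1 <-> p2) | (p2 | (p1 & p1)) = 0 | 1 = 1
(((p1 <-> p2) <-> p1) <-> (p1 <-> p2)) -> ((p1 <-> p2) | (p2 | (p1 & p1))) = 5 -> 1 = 1
No assignment yields a value below 1, so this is the minimum.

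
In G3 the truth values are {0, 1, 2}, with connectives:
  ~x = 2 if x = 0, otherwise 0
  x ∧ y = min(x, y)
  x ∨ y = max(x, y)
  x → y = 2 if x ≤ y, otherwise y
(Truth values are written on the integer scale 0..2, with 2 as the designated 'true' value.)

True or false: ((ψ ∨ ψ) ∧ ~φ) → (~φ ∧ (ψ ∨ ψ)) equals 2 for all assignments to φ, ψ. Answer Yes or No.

φ = 0, ψ = 0 ↦ 2
φ = 0, ψ = 1 ↦ 2
φ = 0, ψ = 2 ↦ 2
φ = 1, ψ = 0 ↦ 2
φ = 1, ψ = 1 ↦ 2
φ = 1, ψ = 2 ↦ 2
φ = 2, ψ = 0 ↦ 2
φ = 2, ψ = 1 ↦ 2
φ = 2, ψ = 2 ↦ 2
Every assignment gives a value ≥ 2.

Yes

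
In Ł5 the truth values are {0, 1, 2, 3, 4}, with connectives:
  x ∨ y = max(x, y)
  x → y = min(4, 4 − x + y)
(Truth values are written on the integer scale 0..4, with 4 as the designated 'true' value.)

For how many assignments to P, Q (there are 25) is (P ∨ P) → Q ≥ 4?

value 4: 15 assignments (counts)
value 3: 4 assignments
value 2: 3 assignments
value 1: 2 assignments
value 0: 1 assignment
So 15 of the 25 assignments meet the threshold.

15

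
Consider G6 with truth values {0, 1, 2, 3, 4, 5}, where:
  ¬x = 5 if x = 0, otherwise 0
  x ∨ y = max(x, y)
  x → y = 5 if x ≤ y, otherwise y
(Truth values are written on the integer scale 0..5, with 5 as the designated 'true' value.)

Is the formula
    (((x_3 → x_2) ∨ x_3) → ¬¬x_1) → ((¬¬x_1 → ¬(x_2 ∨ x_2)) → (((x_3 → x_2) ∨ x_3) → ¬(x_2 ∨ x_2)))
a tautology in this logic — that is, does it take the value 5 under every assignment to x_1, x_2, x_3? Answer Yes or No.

Yes

At x_1 = 2, x_2 = 4, x_3 = 0, for instance:
x_3 → x_2 = 0 → 4 = 5
(x_3 → x_2) ∨ x_3 = 5 ∨ 0 = 5
¬x_1 = ¬2 = 0
¬¬x_1 = ¬0 = 5
((x_3 → x_2) ∨ x_3) → ¬¬x_1 = 5 → 5 = 5
x_2 ∨ x_2 = 4 ∨ 4 = 4
¬(x_2 ∨ x_2) = ¬4 = 0
¬¬x_1 → ¬(x_2 ∨ x_2) = 5 → 0 = 0
((x_3 → x_2) ∨ x_3) → ¬(x_2 ∨ x_2) = 5 → 0 = 0
(¬¬x_1 → ¬(x_2 ∨ x_2)) → (((x_3 → x_2) ∨ x_3) → ¬(x_2 ∨ x_2)) = 0 → 0 = 5
(((x_3 → x_2) ∨ x_3) → ¬¬x_1) → ((¬¬x_1 → ¬(x_2 ∨ x_2)) → (((x_3 → x_2) ∨ x_3) → ¬(x_2 ∨ x_2))) = 5 → 5 = 5
and checking the remaining 215 assignments likewise gives ≥ 5 in every case.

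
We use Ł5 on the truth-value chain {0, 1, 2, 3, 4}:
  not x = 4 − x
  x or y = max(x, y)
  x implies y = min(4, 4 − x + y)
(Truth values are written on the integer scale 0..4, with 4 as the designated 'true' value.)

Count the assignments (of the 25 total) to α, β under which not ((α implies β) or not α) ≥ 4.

1

value 4: 1 assignment (counts)
value 3: 2 assignments
value 2: 3 assignments
value 1: 4 assignments
value 0: 15 assignments
So 1 of the 25 assignments meets the threshold.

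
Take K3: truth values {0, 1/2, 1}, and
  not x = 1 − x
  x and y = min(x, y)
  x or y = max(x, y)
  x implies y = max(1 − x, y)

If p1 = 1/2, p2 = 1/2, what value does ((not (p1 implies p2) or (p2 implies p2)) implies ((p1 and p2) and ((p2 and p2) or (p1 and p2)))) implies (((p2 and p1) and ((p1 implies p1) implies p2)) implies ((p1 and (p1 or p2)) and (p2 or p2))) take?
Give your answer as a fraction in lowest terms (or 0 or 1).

p1 implies p2 = 1/2 implies 1/2 = 1/2
not (p1 implies p2) = not 1/2 = 1/2
p2 implies p2 = 1/2 implies 1/2 = 1/2
not (p1 implies p2) or (p2 implies p2) = 1/2 or 1/2 = 1/2
p1 and p2 = 1/2 and 1/2 = 1/2
p2 and p2 = 1/2 and 1/2 = 1/2
p1 and p2 = 1/2 and 1/2 = 1/2
(p2 and p2) or (p1 and p2) = 1/2 or 1/2 = 1/2
(p1 and p2) and ((p2 and p2) or (p1 and p2)) = 1/2 and 1/2 = 1/2
(not (p1 implies p2) or (p2 implies p2)) implies ((p1 and p2) and ((p2 and p2) or (p1 and p2))) = 1/2 implies 1/2 = 1/2
p2 and p1 = 1/2 and 1/2 = 1/2
p1 implies p1 = 1/2 implies 1/2 = 1/2
(p1 implies p1) implies p2 = 1/2 implies 1/2 = 1/2
(p2 and p1) and ((p1 implies p1) implies p2) = 1/2 and 1/2 = 1/2
p1 or p2 = 1/2 or 1/2 = 1/2
p1 and (p1 or p2) = 1/2 and 1/2 = 1/2
p2 or p2 = 1/2 or 1/2 = 1/2
(p1 and (p1 or p2)) and (p2 or p2) = 1/2 and 1/2 = 1/2
((p2 and p1) and ((p1 implies p1) implies p2)) implies ((p1 and (p1 or p2)) and (p2 or p2)) = 1/2 implies 1/2 = 1/2
((not (p1 implies p2) or (p2 implies p2)) implies ((p1 and p2) and ((p2 and p2) or (p1 and p2)))) implies (((p2 and p1) and ((p1 implies p1) implies p2)) implies ((p1 and (p1 or p2)) and (p2 or p2))) = 1/2 implies 1/2 = 1/2

1/2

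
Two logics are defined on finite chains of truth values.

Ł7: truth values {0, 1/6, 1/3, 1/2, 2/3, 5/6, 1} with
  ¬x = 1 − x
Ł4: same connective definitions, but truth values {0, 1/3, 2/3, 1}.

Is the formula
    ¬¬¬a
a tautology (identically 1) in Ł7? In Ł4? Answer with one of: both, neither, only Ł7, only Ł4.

In Ł7: at a = 1/6 the value is 5/6 — not a tautology.
In Ł4: at a = 1/3 the value is 2/3 — not a tautology.

neither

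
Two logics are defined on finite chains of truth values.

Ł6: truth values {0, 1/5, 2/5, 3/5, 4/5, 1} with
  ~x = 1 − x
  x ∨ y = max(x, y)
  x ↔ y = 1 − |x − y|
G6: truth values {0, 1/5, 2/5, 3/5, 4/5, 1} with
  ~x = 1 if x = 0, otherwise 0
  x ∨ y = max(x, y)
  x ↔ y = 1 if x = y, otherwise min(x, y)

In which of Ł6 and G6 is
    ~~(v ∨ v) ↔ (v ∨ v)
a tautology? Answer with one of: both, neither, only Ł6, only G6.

In Ł6: every assignment gives 1 — tautology.
In G6: at v = 1/5 the value is 1/5 — not a tautology.

only Ł6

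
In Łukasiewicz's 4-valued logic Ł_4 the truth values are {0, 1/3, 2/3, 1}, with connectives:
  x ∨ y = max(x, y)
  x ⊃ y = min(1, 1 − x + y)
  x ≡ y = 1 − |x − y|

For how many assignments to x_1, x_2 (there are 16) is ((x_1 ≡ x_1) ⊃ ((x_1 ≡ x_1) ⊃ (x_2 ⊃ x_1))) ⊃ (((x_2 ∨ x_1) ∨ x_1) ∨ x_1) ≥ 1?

x_1 = 0, x_2 = 0 ↦ 0  <
x_1 = 0, x_2 = 1/3 ↦ 2/3  <
x_1 = 0, x_2 = 2/3 ↦ 1  ≥
x_1 = 0, x_2 = 1 ↦ 1  ≥
x_1 = 1/3, x_2 = 0 ↦ 1/3  <
x_1 = 1/3, x_2 = 1/3 ↦ 1/3  <
x_1 = 1/3, x_2 = 2/3 ↦ 1  ≥
x_1 = 1/3, x_2 = 1 ↦ 1  ≥
x_1 = 2/3, x_2 = 0 ↦ 2/3  <
x_1 = 2/3, x_2 = 1/3 ↦ 2/3  <
x_1 = 2/3, x_2 = 2/3 ↦ 2/3  <
x_1 = 2/3, x_2 = 1 ↦ 1  ≥
x_1 = 1, x_2 = 0 ↦ 1  ≥
x_1 = 1, x_2 = 1/3 ↦ 1  ≥
x_1 = 1, x_2 = 2/3 ↦ 1  ≥
x_1 = 1, x_2 = 1 ↦ 1  ≥
So 9 of the 16 assignments meet the threshold.

9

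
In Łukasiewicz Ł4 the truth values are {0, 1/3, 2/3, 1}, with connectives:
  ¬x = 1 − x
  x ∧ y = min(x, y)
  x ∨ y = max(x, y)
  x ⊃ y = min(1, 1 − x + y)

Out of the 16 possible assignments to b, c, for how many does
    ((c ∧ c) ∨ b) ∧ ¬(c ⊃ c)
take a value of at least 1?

0

b = 0, c = 0 ↦ 0  <
b = 0, c = 1/3 ↦ 0  <
b = 0, c = 2/3 ↦ 0  <
b = 0, c = 1 ↦ 0  <
b = 1/3, c = 0 ↦ 0  <
b = 1/3, c = 1/3 ↦ 0  <
b = 1/3, c = 2/3 ↦ 0  <
b = 1/3, c = 1 ↦ 0  <
b = 2/3, c = 0 ↦ 0  <
b = 2/3, c = 1/3 ↦ 0  <
b = 2/3, c = 2/3 ↦ 0  <
b = 2/3, c = 1 ↦ 0  <
b = 1, c = 0 ↦ 0  <
b = 1, c = 1/3 ↦ 0  <
b = 1, c = 2/3 ↦ 0  <
b = 1, c = 1 ↦ 0  <
So 0 of the 16 assignments meet the threshold.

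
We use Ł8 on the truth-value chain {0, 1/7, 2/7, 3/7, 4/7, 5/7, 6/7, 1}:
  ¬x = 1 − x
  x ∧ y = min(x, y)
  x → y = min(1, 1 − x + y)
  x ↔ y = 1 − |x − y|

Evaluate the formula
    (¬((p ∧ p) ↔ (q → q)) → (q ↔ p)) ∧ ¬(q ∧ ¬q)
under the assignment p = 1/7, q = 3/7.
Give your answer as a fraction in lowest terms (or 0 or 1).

4/7

p ∧ p = 1/7 ∧ 1/7 = 1/7
q → q = 3/7 → 3/7 = 1
(p ∧ p) ↔ (q → q) = 1/7 ↔ 1 = 1/7
¬((p ∧ p) ↔ (q → q)) = ¬1/7 = 6/7
q ↔ p = 3/7 ↔ 1/7 = 5/7
¬((p ∧ p) ↔ (q → q)) → (q ↔ p) = 6/7 → 5/7 = 6/7
¬q = ¬3/7 = 4/7
q ∧ ¬q = 3/7 ∧ 4/7 = 3/7
¬(q ∧ ¬q) = ¬3/7 = 4/7
(¬((p ∧ p) ↔ (q → q)) → (q ↔ p)) ∧ ¬(q ∧ ¬q) = 6/7 ∧ 4/7 = 4/7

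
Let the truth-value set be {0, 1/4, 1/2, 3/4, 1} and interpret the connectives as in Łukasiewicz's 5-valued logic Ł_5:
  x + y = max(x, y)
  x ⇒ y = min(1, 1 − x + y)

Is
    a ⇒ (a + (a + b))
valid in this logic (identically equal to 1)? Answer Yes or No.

At a = 1, b = 1/4, for instance:
a + b = 1 + 1/4 = 1
a + (a + b) = 1 + 1 = 1
a ⇒ (a + (a + b)) = 1 ⇒ 1 = 1
and checking the remaining 24 assignments likewise gives ≥ 1 in every case.

Yes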